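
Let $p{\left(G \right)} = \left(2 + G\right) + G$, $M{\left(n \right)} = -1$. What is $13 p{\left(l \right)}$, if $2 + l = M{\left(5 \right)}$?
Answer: $-52$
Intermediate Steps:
$l = -3$ ($l = -2 - 1 = -3$)
$p{\left(G \right)} = 2 + 2 G$
$13 p{\left(l \right)} = 13 \left(2 + 2 \left(-3\right)\right) = 13 \left(2 - 6\right) = 13 \left(-4\right) = -52$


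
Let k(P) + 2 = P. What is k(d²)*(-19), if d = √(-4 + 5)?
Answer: 19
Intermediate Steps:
d = 1 (d = √1 = 1)
k(P) = -2 + P
k(d²)*(-19) = (-2 + 1²)*(-19) = (-2 + 1)*(-19) = -1*(-19) = 19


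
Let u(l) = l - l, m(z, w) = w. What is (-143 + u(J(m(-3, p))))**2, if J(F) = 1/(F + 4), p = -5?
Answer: 20449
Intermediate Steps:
J(F) = 1/(4 + F)
u(l) = 0
(-143 + u(J(m(-3, p))))**2 = (-143 + 0)**2 = (-143)**2 = 20449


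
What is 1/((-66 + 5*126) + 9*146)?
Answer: 1/1878 ≈ 0.00053248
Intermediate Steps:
1/((-66 + 5*126) + 9*146) = 1/((-66 + 630) + 1314) = 1/(564 + 1314) = 1/1878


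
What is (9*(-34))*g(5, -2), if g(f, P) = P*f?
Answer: 3060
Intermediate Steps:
(9*(-34))*g(5, -2) = (9*(-34))*(-2*5) = -306*(-10) = 3060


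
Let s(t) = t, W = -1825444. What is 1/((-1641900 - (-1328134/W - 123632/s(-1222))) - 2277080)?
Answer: -557673142/2185566716603249 ≈ -2.5516e-7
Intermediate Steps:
1/((-1641900 - (-1328134/W - 123632/s(-1222))) - 2277080) = 1/((-1641900 - (-1328134/(-1825444) - 123632/(-1222))) - 2277080) = 1/((-1641900 - (-1328134*(-1/1825444) - 123632*(-1/1222))) - 2277080) = 1/((-1641900 - (664067/912722 + 61816/611)) - 2277080) = 1/((-1641900 - 1*56826568089/557673142) - 2277080) = 1/((-1641900 - 56826568089/557673142) - 2277080) = 1/(-915700358417889/557673142 - 2277080) = 1/(-2185566716603249/557673142) = -557673142/2185566716603249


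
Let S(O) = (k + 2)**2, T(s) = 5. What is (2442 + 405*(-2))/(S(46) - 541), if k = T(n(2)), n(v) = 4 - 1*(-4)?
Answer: -136/41 ≈ -3.3171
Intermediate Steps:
n(v) = 8 (n(v) = 4 + 4 = 8)
k = 5
S(O) = 49 (S(O) = (5 + 2)**2 = 7**2 = 49)
(2442 + 405*(-2))/(S(46) - 541) = (2442 + 405*(-2))/(49 - 541) = (2442 - 810)/(-492) = 1632*(-1/492) = -136/41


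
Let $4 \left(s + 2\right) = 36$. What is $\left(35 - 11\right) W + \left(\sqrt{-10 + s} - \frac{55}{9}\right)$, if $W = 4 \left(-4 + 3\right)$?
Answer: $- \frac{919}{9} + i \sqrt{3} \approx -102.11 + 1.732 i$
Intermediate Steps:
$s = 7$ ($s = -2 + \frac{1}{4} \cdot 36 = -2 + 9 = 7$)
$W = -4$ ($W = 4 \left(-1\right) = -4$)
$\left(35 - 11\right) W + \left(\sqrt{-10 + s} - \frac{55}{9}\right) = \left(35 - 11\right) \left(-4\right) + \left(\sqrt{-10 + 7} - \frac{55}{9}\right) = 24 \left(-4\right) + \left(\sqrt{-3} - 55 \cdot \frac{1}{9}\right) = -96 + \left(i \sqrt{3} - \frac{55}{9}\right) = -96 - \left(\frac{55}{9} - i \sqrt{3}\right) = - \frac{919}{9} + i \sqrt{3}$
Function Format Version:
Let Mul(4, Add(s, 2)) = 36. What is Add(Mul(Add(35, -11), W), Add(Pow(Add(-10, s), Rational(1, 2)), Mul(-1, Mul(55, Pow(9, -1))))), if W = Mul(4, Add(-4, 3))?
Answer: Add(Rational(-919, 9), Mul(I, Pow(3, Rational(1, 2)))) ≈ Add(-102.11, Mul(1.7320, I))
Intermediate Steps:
s = 7 (s = Add(-2, Mul(Rational(1, 4), 36)) = Add(-2, 9) = 7)
W = -4 (W = Mul(4, -1) = -4)
Add(Mul(Add(35, -11), W), Add(Pow(Add(-10, s), Rational(1, 2)), Mul(-1, Mul(55, Pow(9, -1))))) = Add(Mul(Add(35, -11), -4), Add(Pow(Add(-10, 7), Rational(1, 2)), Mul(-1, Mul(55, Pow(9, -1))))) = Add(Mul(24, -4), Add(Pow(-3, Rational(1, 2)), Mul(-1, Mul(55, Rational(1, 9))))) = Add(-96, Add(Mul(I, Pow(3, Rational(1, 2))), Mul(-1, Rational(55, 9)))) = Add(-96, Add(Mul(I, Pow(3, Rational(1, 2))), Rational(-55, 9))) = Add(-96, Add(Rational(-55, 9), Mul(I, Pow(3, Rational(1, 2))))) = Add(Rational(-919, 9), Mul(I, Pow(3, Rational(1, 2))))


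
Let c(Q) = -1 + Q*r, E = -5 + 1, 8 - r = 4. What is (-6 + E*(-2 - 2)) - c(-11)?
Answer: 55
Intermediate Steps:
r = 4 (r = 8 - 1*4 = 8 - 4 = 4)
E = -4
c(Q) = -1 + 4*Q (c(Q) = -1 + Q*4 = -1 + 4*Q)
(-6 + E*(-2 - 2)) - c(-11) = (-6 - 4*(-2 - 2)) - (-1 + 4*(-11)) = (-6 - 4*(-4)) - (-1 - 44) = (-6 + 16) - 1*(-45) = 10 + 45 = 55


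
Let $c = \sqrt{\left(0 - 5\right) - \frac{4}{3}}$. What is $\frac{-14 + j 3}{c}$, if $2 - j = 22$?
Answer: $\frac{74 i \sqrt{57}}{19} \approx 29.405 i$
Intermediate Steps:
$j = -20$ ($j = 2 - 22 = -20$)
$c = \frac{i \sqrt{57}}{3}$ ($c = \sqrt{-5 - \frac{4}{3}} = \sqrt{- \frac{19}{3}} = \frac{i \sqrt{57}}{3} \approx 2.5166 i$)
$\frac{-14 + j 3}{c} = \frac{-14 - 60}{\frac{1}{3} i \sqrt{57}} = - \frac{i \sqrt{57}}{19} \left(-14 - 60\right) = - \frac{i \sqrt{57}}{19} \left(-74\right) = \frac{74 i \sqrt{57}}{19}$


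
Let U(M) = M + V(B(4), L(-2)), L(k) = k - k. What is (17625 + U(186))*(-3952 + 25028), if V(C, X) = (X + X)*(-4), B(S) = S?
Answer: 375384636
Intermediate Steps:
L(k) = 0
V(C, X) = -8*X (V(C, X) = (2*X)*(-4) = -8*X)
U(M) = M (U(M) = M - 8*0 = M + 0 = M)
(17625 + U(186))*(-3952 + 25028) = (17625 + 186)*(-3952 + 25028) = 17811*21076 = 375384636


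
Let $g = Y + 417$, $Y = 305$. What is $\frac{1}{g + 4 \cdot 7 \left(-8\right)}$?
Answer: $\frac{1}{498} \approx 0.002008$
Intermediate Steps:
$g = 722$ ($g = 305 + 417 = 722$)
$\frac{1}{g + 4 \cdot 7 \left(-8\right)} = \frac{1}{722 + 4 \cdot 7 \left(-8\right)} = \frac{1}{722 + 28 \left(-8\right)} = \frac{1}{722 - 224} = \frac{1}{498}$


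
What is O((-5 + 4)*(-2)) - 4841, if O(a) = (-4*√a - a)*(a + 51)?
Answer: -4947 - 212*√2 ≈ -5246.8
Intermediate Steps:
O(a) = (51 + a)*(-a - 4*√a) (O(a) = (-a - 4*√a)*(51 + a) = (51 + a)*(-a - 4*√a))
O((-5 + 4)*(-2)) - 4841 = (-((-5 + 4)*(-2))² - 204*√2 - 51*(-5 + 4)*(-2) - 4*2*√2) - 4841 = (-(-1*(-2))² - 204*√2 - (-51)*(-2) - 4*2^(3/2)) - 4841 = (-1*2² - 204*√2 - 51*2 - 8*√2) - 4841 = (-1*4 - 204*√2 - 102 - 8*√2) - 4841 = (-4 - 204*√2 - 102 - 8*√2) - 4841 = (-106 - 212*√2) - 4841 = -4947 - 212*√2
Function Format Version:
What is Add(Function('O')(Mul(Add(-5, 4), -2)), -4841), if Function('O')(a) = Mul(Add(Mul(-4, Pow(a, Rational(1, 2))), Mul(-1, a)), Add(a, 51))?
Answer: Add(-4947, Mul(-212, Pow(2, Rational(1, 2)))) ≈ -5246.8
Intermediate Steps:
Function('O')(a) = Mul(Add(51, a), Add(Mul(-1, a), Mul(-4, Pow(a, Rational(1, 2))))) (Function('O')(a) = Mul(Add(Mul(-1, a), Mul(-4, Pow(a, Rational(1, 2)))), Add(51, a)) = Mul(Add(51, a), Add(Mul(-1, a), Mul(-4, Pow(a, Rational(1, 2))))))
Add(Function('O')(Mul(Add(-5, 4), -2)), -4841) = Add(Add(Mul(-1, Pow(Mul(Add(-5, 4), -2), 2)), Mul(-204, Pow(Mul(Add(-5, 4), -2), Rational(1, 2))), Mul(-51, Mul(Add(-5, 4), -2)), Mul(-4, Pow(Mul(Add(-5, 4), -2), Rational(3, 2)))), -4841) = Add(Add(Mul(-1, Pow(Mul(-1, -2), 2)), Mul(-204, Pow(Mul(-1, -2), Rational(1, 2))), Mul(-51, Mul(-1, -2)), Mul(-4, Pow(Mul(-1, -2), Rational(3, 2)))), -4841) = Add(Add(Mul(-1, Pow(2, 2)), Mul(-204, Pow(2, Rational(1, 2))), Mul(-51, 2), Mul(-4, Pow(2, Rational(3, 2)))), -4841) = Add(Add(Mul(-1, 4), Mul(-204, Pow(2, Rational(1, 2))), -102, Mul(-4, Mul(2, Pow(2, Rational(1, 2))))), -4841) = Add(Add(-4, Mul(-204, Pow(2, Rational(1, 2))), -102, Mul(-8, Pow(2, Rational(1, 2)))), -4841) = Add(Add(-106, Mul(-212, Pow(2, Rational(1, 2)))), -4841) = Add(-4947, Mul(-212, Pow(2, Rational(1, 2))))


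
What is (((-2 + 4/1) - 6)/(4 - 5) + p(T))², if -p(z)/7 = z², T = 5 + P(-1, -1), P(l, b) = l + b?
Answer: 3481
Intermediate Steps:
P(l, b) = b + l
T = 3 (T = 5 + (-1 - 1) = 5 - 2 = 3)
p(z) = -7*z²
(((-2 + 4/1) - 6)/(4 - 5) + p(T))² = (((-2 + 4/1) - 6)/(4 - 5) - 7*3²)² = (((-2 + 4*1) - 6)/(-1) - 7*9)² = (((-2 + 4) - 6)*(-1) - 63)² = ((2 - 6)*(-1) - 63)² = (-4*(-1) - 63)² = (4 - 63)² = (-59)² = 3481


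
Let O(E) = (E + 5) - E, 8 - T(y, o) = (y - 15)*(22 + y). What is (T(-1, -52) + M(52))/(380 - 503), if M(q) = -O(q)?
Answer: -113/41 ≈ -2.7561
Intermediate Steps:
T(y, o) = 8 - (-15 + y)*(22 + y) (T(y, o) = 8 - (y - 15)*(22 + y) = 8 - (-15 + y)*(22 + y))
O(E) = 5 (O(E) = (5 + E) - E = 5)
M(q) = -5 (M(q) = -1*5 = -5)
(T(-1, -52) + M(52))/(380 - 503) = ((338 - 1*(-1)**2 - 7*(-1)) - 5)/(380 - 503) = ((338 - 1*1 + 7) - 5)/(-123) = ((338 - 1 + 7) - 5)*(-1/123) = (344 - 5)*(-1/123) = 339*(-1/123) = -113/41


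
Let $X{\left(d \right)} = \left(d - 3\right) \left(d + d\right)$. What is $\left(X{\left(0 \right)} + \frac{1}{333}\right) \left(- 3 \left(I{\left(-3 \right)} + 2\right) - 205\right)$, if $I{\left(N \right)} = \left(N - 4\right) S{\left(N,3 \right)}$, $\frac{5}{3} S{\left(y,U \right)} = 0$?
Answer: $- \frac{211}{333} \approx -0.63363$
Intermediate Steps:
$S{\left(y,U \right)} = 0$ ($S{\left(y,U \right)} = \frac{3}{5} \cdot 0 = 0$)
$I{\left(N \right)} = 0$ ($I{\left(N \right)} = \left(N - 4\right) 0 = \left(-4 + N\right) 0 = 0$)
$X{\left(d \right)} = 2 d \left(-3 + d\right)$ ($X{\left(d \right)} = \left(-3 + d\right) 2 d = 2 d \left(-3 + d\right)$)
$\left(X{\left(0 \right)} + \frac{1}{333}\right) \left(- 3 \left(I{\left(-3 \right)} + 2\right) - 205\right) = \left(2 \cdot 0 \left(-3 + 0\right) + \frac{1}{333}\right) \left(- 3 \left(0 + 2\right) - 205\right) = \left(2 \cdot 0 \left(-3\right) + \frac{1}{333}\right) \left(\left(-3\right) 2 - 205\right) = \left(0 + \frac{1}{333}\right) \left(-6 - 205\right) = \frac{1}{333} \left(-211\right) = - \frac{211}{333}$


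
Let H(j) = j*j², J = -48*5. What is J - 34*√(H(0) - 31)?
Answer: -240 - 34*I*√31 ≈ -240.0 - 189.3*I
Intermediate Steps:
J = -240
H(j) = j³
J - 34*√(H(0) - 31) = -240 - 34*√(0³ - 31) = -240 - 34*√(0 - 31) = -240 - 34*I*√31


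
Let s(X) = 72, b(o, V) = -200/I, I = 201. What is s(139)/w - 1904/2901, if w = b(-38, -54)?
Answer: -5295509/72525 ≈ -73.016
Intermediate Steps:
b(o, V) = -200/201
w = -200/201 ≈ -0.99502
s(139)/w - 1904/2901 = 72/(-200/201) - 1904/2901 = 72*(-201/200) - 1904*1/2901 = -1809/25 - 1904/2901 = -5295509/72525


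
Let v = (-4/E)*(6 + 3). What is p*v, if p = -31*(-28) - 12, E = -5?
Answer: 30816/5 ≈ 6163.2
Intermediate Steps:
p = 856 (p = 868 - 12 = 856)
v = 36/5 (v = (-4/(-5))*(6 + 3) = -4*(-⅕)*9 = (⅘)*9 = 36/5 ≈ 7.2000)
p*v = 856*(36/5) = 30816/5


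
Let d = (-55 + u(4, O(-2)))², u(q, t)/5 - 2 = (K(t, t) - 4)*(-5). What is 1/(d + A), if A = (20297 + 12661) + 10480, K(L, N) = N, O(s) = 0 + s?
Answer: 1/54463 ≈ 1.8361e-5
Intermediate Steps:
O(s) = s
u(q, t) = 110 - 25*t (u(q, t) = 10 + 5*((t - 4)*(-5)) = 10 + 5*((-4 + t)*(-5)) = 10 + 5*(20 - 5*t) = 10 + (100 - 25*t) = 110 - 25*t)
d = 11025 (d = (-55 + (110 - 25*(-2)))² = (-55 + (110 + 50))² = (-55 + 160)² = 105² = 11025)
A = 43438 (A = 32958 + 10480 = 43438)
1/(d + A) = 1/(11025 + 43438) = 1/54463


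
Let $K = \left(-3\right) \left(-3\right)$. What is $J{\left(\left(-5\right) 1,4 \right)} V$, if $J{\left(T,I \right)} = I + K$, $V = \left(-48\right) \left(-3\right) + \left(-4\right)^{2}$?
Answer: $2080$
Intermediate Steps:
$V = 160$ ($V = 144 + 16 = 160$)
$K = 9$
$J{\left(T,I \right)} = 9 + I$ ($J{\left(T,I \right)} = I + 9 = 9 + I$)
$J{\left(\left(-5\right) 1,4 \right)} V = \left(9 + 4\right) 160 = 13 \cdot 160 = 2080$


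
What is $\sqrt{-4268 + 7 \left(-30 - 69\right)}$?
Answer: $11 i \sqrt{41} \approx 70.434 i$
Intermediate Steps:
$\sqrt{-4268 + 7 \left(-30 - 69\right)} = \sqrt{-4268 + 7 \left(-99\right)} = \sqrt{-4268 - 693} = \sqrt{-4961} = 11 i \sqrt{41}$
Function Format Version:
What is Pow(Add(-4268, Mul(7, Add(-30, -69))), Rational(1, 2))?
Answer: Mul(11, I, Pow(41, Rational(1, 2))) ≈ Mul(70.434, I)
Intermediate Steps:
Pow(Add(-4268, Mul(7, Add(-30, -69))), Rational(1, 2)) = Pow(Add(-4268, Mul(7, -99)), Rational(1, 2)) = Pow(Add(-4268, -693), Rational(1, 2)) = Pow(-4961, Rational(1, 2)) = Mul(11, I, Pow(41, Rational(1, 2)))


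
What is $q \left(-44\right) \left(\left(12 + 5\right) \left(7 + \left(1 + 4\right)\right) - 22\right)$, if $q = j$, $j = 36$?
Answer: $-288288$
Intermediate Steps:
$q = 36$
$q \left(-44\right) \left(\left(12 + 5\right) \left(7 + \left(1 + 4\right)\right) - 22\right) = 36 \left(-44\right) \left(\left(12 + 5\right) \left(7 + \left(1 + 4\right)\right) - 22\right) = - 1584 \left(17 \left(7 + 5\right) - 22\right) = - 1584 \left(17 \cdot 12 - 22\right) = - 1584 \left(204 - 22\right) = \left(-1584\right) 182 = -288288$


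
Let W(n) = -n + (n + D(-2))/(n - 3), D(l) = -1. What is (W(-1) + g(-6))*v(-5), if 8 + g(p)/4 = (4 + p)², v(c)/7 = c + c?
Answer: 1015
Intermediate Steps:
v(c) = 14*c (v(c) = 7*(c + c) = 7*(2*c) = 14*c)
g(p) = -32 + 4*(4 + p)²
W(n) = -n + (-1 + n)/(-3 + n) (W(n) = -n + (n - 1)/(n - 3) = -n + (-1 + n)/(-3 + n))
(W(-1) + g(-6))*v(-5) = ((-1 - 1*(-1)² + 4*(-1))/(-3 - 1) + (-32 + 4*(4 - 6)²))*(14*(-5)) = ((-1 - 1*1 - 4)/(-4) + (-32 + 4*(-2)²))*(-70) = (-(-1 - 1 - 4)/4 + (-32 + 4*4))*(-70) = (-¼*(-6) + (-32 + 16))*(-70) = (3/2 - 16)*(-70) = -29/2*(-70) = 1015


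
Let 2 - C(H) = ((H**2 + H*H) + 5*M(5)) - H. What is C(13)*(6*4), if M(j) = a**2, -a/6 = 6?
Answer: -163272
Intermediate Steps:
a = -36 (a = -6*6 = -36)
M(j) = 1296 (M(j) = (-36)**2 = 1296)
C(H) = -6478 + H - 2*H**2 (C(H) = 2 - (((H**2 + H*H) + 5*1296) - H) = 2 - (((H**2 + H**2) + 6480) - H) = 2 - ((2*H**2 + 6480) - H) = 2 - ((6480 + 2*H**2) - H) = 2 - (6480 - H + 2*H**2) = 2 + (-6480 + H - 2*H**2) = -6478 + H - 2*H**2)
C(13)*(6*4) = (-6478 + 13 - 2*13**2)*(6*4) = (-6478 + 13 - 2*169)*24 = (-6478 + 13 - 338)*24 = -6803*24 = -163272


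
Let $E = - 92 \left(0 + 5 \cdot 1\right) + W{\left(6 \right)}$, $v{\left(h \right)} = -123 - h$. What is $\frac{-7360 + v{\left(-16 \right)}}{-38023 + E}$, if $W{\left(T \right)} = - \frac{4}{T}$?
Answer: $\frac{22401}{115451} \approx 0.19403$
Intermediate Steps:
$E = - \frac{1382}{3}$ ($E = - 92 \left(0 + 5 \cdot 1\right) - \frac{4}{6} = - 92 \left(0 + 5\right) - \frac{2}{3} = \left(-92\right) 5 - \frac{2}{3} = -460 - \frac{2}{3} = - \frac{1382}{3} \approx -460.67$)
$\frac{-7360 + v{\left(-16 \right)}}{-38023 + E} = \frac{-7360 - 107}{-38023 - \frac{1382}{3}} = \frac{-7360 + \left(-123 + 16\right)}{- \frac{115451}{3}} = \left(-7360 - 107\right) \left(- \frac{3}{115451}\right) = \left(-7467\right) \left(- \frac{3}{115451}\right) = \frac{22401}{115451}$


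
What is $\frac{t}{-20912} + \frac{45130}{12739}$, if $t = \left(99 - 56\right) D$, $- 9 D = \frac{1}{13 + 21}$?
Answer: $\frac{288790667137}{81517778208} \approx 3.5427$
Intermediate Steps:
$D = - \frac{1}{306}$ ($D = - \frac{1}{9 \left(13 + 21\right)} = - \frac{1}{9 \cdot 34} = \left(- \frac{1}{9}\right) \frac{1}{34} = - \frac{1}{306} \approx -0.003268$)
$t = - \frac{43}{306}$ ($t = \left(99 - 56\right) \left(- \frac{1}{306}\right) = 43 \left(- \frac{1}{306}\right) = - \frac{43}{306} \approx -0.14052$)
$\frac{t}{-20912} + \frac{45130}{12739} = - \frac{43}{306 \left(-20912\right)} + \frac{45130}{12739} = \left(- \frac{43}{306}\right) \left(- \frac{1}{20912}\right) + 45130 \cdot \frac{1}{12739} = \frac{43}{6399072} + \frac{45130}{12739} = \frac{288790667137}{81517778208}$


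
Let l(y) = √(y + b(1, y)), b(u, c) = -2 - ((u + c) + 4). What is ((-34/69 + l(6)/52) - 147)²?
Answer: 280056840289/12873744 - 10177*I*√7/1794 ≈ 21754.0 - 15.009*I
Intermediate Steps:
b(u, c) = -6 - c - u (b(u, c) = -2 - ((c + u) + 4) = -2 - (4 + c + u) = -2 + (-4 - c - u) = -6 - c - u)
l(y) = I*√7 (l(y) = √(y + (-6 - y - 1*1)) = √(y + (-6 - y - 1)) = √(y + (-7 - y)) = √(-7) = I*√7)
((-34/69 + l(6)/52) - 147)² = ((-34/69 + (I*√7)/52) - 147)² = ((-34*1/69 + (I*√7)*(1/52)) - 147)² = ((-34/69 + I*√7/52) - 147)² = (-10177/69 + I*√7/52)²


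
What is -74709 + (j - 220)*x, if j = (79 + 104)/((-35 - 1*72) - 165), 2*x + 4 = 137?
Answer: -48624755/544 ≈ -89384.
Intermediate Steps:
x = 133/2 (x = -2 + (1/2)*137 = -2 + 137/2 = 133/2 ≈ 66.500)
j = -183/272 (j = 183/((-35 - 72) - 165) = 183/(-107 - 165) = 183/(-272) = 183*(-1/272) = -183/272 ≈ -0.67279)
-74709 + (j - 220)*x = -74709 + (-183/272 - 220)*(133/2) = -74709 - 60023/272*133/2 = -74709 - 7983059/544 = -48624755/544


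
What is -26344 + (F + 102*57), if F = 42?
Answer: -20488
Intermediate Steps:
-26344 + (F + 102*57) = -26344 + (42 + 102*57) = -26344 + (42 + 5814) = -26344 + 5856 = -20488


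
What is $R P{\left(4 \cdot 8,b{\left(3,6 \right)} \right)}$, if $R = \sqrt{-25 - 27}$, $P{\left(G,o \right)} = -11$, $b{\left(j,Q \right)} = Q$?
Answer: $- 22 i \sqrt{13} \approx - 79.322 i$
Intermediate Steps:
$R = 2 i \sqrt{13}$ ($R = \sqrt{-52} = 2 i \sqrt{13} \approx 7.2111 i$)
$R P{\left(4 \cdot 8,b{\left(3,6 \right)} \right)} = 2 i \sqrt{13} \left(-11\right) = - 22 i \sqrt{13}$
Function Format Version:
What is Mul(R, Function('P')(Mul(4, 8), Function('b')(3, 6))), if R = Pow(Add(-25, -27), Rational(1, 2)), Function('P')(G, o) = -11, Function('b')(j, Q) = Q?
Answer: Mul(-22, I, Pow(13, Rational(1, 2))) ≈ Mul(-79.322, I)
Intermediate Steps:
R = Mul(2, I, Pow(13, Rational(1, 2))) (R = Pow(-52, Rational(1, 2)) = Mul(2, I, Pow(13, Rational(1, 2))) ≈ Mul(7.2111, I))
Mul(R, Function('P')(Mul(4, 8), Function('b')(3, 6))) = Mul(Mul(2, I, Pow(13, Rational(1, 2))), -11) = Mul(-22, I, Pow(13, Rational(1, 2)))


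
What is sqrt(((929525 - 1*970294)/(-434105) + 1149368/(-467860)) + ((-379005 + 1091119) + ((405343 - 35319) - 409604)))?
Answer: sqrt(112547233329837999833)/12936329 ≈ 820.08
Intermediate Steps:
sqrt(((929525 - 1*970294)/(-434105) + 1149368/(-467860)) + ((-379005 + 1091119) + ((405343 - 35319) - 409604))) = sqrt(((929525 - 970294)*(-1/434105) + 1149368*(-1/467860)) + (712114 + (370024 - 409604))) = sqrt((-40769*(-1/434105) - 287342/116965) + (712114 - 39580)) = sqrt((40769/434105 - 287342/116965) + 672534) = sqrt(-30565109/12936329 + 672534) = sqrt(8700090522577/12936329) = sqrt(112547233329837999833)/12936329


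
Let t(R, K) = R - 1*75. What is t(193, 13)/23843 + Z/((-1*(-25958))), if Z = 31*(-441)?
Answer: -322894609/618916594 ≈ -0.52171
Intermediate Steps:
t(R, K) = -75 + R (t(R, K) = R - 75 = -75 + R)
Z = -13671
t(193, 13)/23843 + Z/((-1*(-25958))) = (-75 + 193)/23843 - 13671/((-1*(-25958))) = 118*(1/23843) - 13671/25958 = 118/23843 - 13671*1/25958 = 118/23843 - 13671/25958 = -322894609/618916594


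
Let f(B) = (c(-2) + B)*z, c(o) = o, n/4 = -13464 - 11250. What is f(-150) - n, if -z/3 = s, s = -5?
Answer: 96576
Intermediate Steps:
n = -98856 (n = 4*(-13464 - 11250) = 4*(-24714) = -98856)
z = 15 (z = -3*(-5) = 15)
f(B) = -30 + 15*B (f(B) = (-2 + B)*15 = -30 + 15*B)
f(-150) - n = (-30 + 15*(-150)) - 1*(-98856) = (-30 - 2250) + 98856 = -2280 + 98856 = 96576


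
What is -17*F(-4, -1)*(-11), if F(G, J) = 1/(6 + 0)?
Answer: 187/6 ≈ 31.167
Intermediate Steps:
F(G, J) = ⅙ (F(G, J) = 1/6 = ⅙)
-17*F(-4, -1)*(-11) = -17*⅙*(-11) = -17/6*(-11) = 187/6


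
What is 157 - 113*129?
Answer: -14420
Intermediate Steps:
157 - 113*129 = 157 - 14577 = -14420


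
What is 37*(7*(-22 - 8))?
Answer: -7770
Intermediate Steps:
37*(7*(-22 - 8)) = 37*(7*(-30)) = 37*(-210) = -7770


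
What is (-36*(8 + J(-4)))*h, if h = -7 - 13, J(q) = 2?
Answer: 7200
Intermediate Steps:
h = -20
(-36*(8 + J(-4)))*h = -36*(8 + 2)*(-20) = -36*10*(-20) = -360*(-20) = 7200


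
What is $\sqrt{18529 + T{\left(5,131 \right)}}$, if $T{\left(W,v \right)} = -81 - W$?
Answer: $\sqrt{18443} \approx 135.8$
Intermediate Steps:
$\sqrt{18529 + T{\left(5,131 \right)}} = \sqrt{18529 - 86} = \sqrt{18443}$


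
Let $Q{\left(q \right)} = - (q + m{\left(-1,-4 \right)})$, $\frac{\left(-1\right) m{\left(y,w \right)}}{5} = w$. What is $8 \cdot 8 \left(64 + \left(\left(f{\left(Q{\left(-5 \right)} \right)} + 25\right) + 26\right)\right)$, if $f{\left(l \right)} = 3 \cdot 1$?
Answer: $7552$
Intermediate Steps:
$m{\left(y,w \right)} = - 5 w$
$Q{\left(q \right)} = -20 - q$ ($Q{\left(q \right)} = - (q - -20) = - (q + 20) = - (20 + q) = -20 - q$)
$f{\left(l \right)} = 3$
$8 \cdot 8 \left(64 + \left(\left(f{\left(Q{\left(-5 \right)} \right)} + 25\right) + 26\right)\right) = 8 \cdot 8 \left(64 + \left(\left(3 + 25\right) + 26\right)\right) = 64 \left(64 + \left(28 + 26\right)\right) = 64 \left(64 + 54\right) = 64 \cdot 118 = 7552$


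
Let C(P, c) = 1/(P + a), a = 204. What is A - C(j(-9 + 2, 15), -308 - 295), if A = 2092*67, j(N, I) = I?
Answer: 30695915/219 ≈ 1.4016e+5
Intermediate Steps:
A = 140164
C(P, c) = 1/(204 + P) (C(P, c) = 1/(P + 204) = 1/(204 + P))
A - C(j(-9 + 2, 15), -308 - 295) = 140164 - 1/(204 + 15) = 140164 - 1/219 = 30695915/219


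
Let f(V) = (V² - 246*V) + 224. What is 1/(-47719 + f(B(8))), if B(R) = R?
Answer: -1/49399 ≈ -2.0243e-5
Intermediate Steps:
f(V) = 224 + V² - 246*V
1/(-47719 + f(B(8))) = 1/(-47719 + (224 + 8² - 246*8)) = 1/(-47719 + (224 + 64 - 1968)) = 1/(-47719 - 1680) = 1/(-49399) = -1/49399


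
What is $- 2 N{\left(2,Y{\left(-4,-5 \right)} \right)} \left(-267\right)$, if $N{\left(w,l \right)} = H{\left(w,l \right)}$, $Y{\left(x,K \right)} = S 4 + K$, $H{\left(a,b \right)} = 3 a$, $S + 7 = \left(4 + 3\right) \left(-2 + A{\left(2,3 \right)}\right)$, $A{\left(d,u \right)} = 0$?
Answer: $3204$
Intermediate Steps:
$S = -21$ ($S = -7 + \left(4 + 3\right) \left(-2 + 0\right) = -7 + 7 \left(-2\right) = -7 - 14 = -21$)
$Y{\left(x,K \right)} = -84 + K$ ($Y{\left(x,K \right)} = \left(-21\right) 4 + K = -84 + K$)
$N{\left(w,l \right)} = 3 w$
$- 2 N{\left(2,Y{\left(-4,-5 \right)} \right)} \left(-267\right) = - 2 \cdot 3 \cdot 2 \left(-267\right) = \left(-2\right) 6 \left(-267\right) = \left(-12\right) \left(-267\right) = 3204$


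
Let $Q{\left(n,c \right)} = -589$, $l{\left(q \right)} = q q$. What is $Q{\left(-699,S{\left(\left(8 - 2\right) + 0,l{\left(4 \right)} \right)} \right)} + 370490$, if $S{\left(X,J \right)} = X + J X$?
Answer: $369901$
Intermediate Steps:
$l{\left(q \right)} = q^{2}$
$Q{\left(-699,S{\left(\left(8 - 2\right) + 0,l{\left(4 \right)} \right)} \right)} + 370490 = -589 + 370490 = 369901$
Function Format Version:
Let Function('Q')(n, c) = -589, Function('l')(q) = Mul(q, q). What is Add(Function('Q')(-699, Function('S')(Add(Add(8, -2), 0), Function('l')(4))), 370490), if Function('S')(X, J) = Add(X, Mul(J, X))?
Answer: 369901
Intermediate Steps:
Function('l')(q) = Pow(q, 2)
Add(Function('Q')(-699, Function('S')(Add(Add(8, -2), 0), Function('l')(4))), 370490) = Add(-589, 370490) = 369901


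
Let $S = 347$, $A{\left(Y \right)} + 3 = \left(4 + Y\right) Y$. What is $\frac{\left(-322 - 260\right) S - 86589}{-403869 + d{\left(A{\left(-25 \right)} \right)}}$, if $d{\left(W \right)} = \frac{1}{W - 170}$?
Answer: $\frac{101567136}{142161887} \approx 0.71445$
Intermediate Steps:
$A{\left(Y \right)} = -3 + Y \left(4 + Y\right)$ ($A{\left(Y \right)} = -3 + \left(4 + Y\right) Y = -3 + Y \left(4 + Y\right)$)
$d{\left(W \right)} = \frac{1}{-170 + W}$
$\frac{\left(-322 - 260\right) S - 86589}{-403869 + d{\left(A{\left(-25 \right)} \right)}} = \frac{\left(-322 - 260\right) 347 - 86589}{-403869 + \frac{1}{-170 + \left(-3 + \left(-25\right)^{2} + 4 \left(-25\right)\right)}} = \frac{\left(-582\right) 347 - 86589}{-403869 + \frac{1}{-170 - -522}} = \frac{-201954 - 86589}{-403869 + \frac{1}{-170 + 522}} = - \frac{288543}{-403869 + \frac{1}{352}} = - \frac{288543}{- \frac{142161887}{352}} = \left(-288543\right) \left(- \frac{352}{142161887}\right) = \frac{101567136}{142161887}$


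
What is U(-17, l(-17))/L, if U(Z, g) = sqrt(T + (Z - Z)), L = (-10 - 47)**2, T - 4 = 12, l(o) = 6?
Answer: 4/3249 ≈ 0.0012311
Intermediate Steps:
T = 16 (T = 4 + 12 = 16)
L = 3249 (L = (-57)**2 = 3249)
U(Z, g) = 4 (U(Z, g) = sqrt(16 + (Z - Z)) = sqrt(16 + 0) = sqrt(16) = 4)
U(-17, l(-17))/L = 4/3249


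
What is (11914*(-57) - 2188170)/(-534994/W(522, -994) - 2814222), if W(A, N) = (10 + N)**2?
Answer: 1388124722304/1362443935913 ≈ 1.0188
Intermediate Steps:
(11914*(-57) - 2188170)/(-534994/W(522, -994) - 2814222) = (11914*(-57) - 2188170)/(-534994/(10 - 994)**2 - 2814222) = (-679098 - 2188170)/(-534994/((-984)**2) - 2814222) = -2867268/(-534994/968256 - 2814222) = -2867268/(-534994*1/968256 - 2814222) = -2867268/(-267497/484128 - 2814222) = -2867268/(-1362443935913/484128) = -2867268*(-484128/1362443935913) = 1388124722304/1362443935913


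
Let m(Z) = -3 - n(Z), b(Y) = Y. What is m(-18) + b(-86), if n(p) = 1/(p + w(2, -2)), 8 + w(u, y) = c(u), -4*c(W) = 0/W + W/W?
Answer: -9341/105 ≈ -88.962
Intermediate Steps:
c(W) = -1/4 (c(W) = -(0/W + W/W)/4 = -(0 + 1)/4 = -1/4*1 = -1/4)
w(u, y) = -33/4 (w(u, y) = -8 - 1/4 = -33/4)
n(p) = 1/(-33/4 + p) (n(p) = 1/(p - 33/4) = 1/(-33/4 + p))
m(Z) = -3 - 4/(-33 + 4*Z)
m(-18) + b(-86) = (95 - 12*(-18))/(-33 + 4*(-18)) - 86 = (95 + 216)/(-33 - 72) - 86 = 311/(-105) - 86 = -1/105*311 - 86 = -311/105 - 86 = -9341/105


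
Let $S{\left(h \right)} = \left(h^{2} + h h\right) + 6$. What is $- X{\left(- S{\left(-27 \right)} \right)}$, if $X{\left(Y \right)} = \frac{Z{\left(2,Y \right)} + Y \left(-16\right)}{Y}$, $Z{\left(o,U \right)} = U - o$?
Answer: $\frac{10979}{732} \approx 14.999$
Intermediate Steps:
$S{\left(h \right)} = 6 + 2 h^{2}$ ($S{\left(h \right)} = \left(h^{2} + h^{2}\right) + 6 = 2 h^{2} + 6 = 6 + 2 h^{2}$)
$X{\left(Y \right)} = \frac{-2 - 15 Y}{Y}$ ($X{\left(Y \right)} = \frac{\left(Y - 2\right) + Y \left(-16\right)}{Y} = \frac{\left(Y - 2\right) - 16 Y}{Y} = \frac{\left(-2 + Y\right) - 16 Y}{Y} = \frac{-2 - 15 Y}{Y}$)
$- X{\left(- S{\left(-27 \right)} \right)} = - (-15 - \frac{2}{\left(-1\right) \left(6 + 2 \left(-27\right)^{2}\right)}) = - (-15 - \frac{2}{\left(-1\right) \left(6 + 2 \cdot 729\right)}) = - (-15 - \frac{2}{\left(-1\right) \left(6 + 1458\right)}) = - (-15 - \frac{2}{\left(-1\right) 1464}) = - (-15 - \frac{2}{-1464}) = - (-15 - - \frac{1}{732}) = - (-15 + \frac{1}{732}) = \left(-1\right) \left(- \frac{10979}{732}\right) = \frac{10979}{732}$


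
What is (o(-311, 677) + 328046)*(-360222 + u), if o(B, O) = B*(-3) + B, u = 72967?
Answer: -94411526340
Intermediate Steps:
o(B, O) = -2*B (o(B, O) = -3*B + B = -2*B)
(o(-311, 677) + 328046)*(-360222 + u) = (-2*(-311) + 328046)*(-360222 + 72967) = (622 + 328046)*(-287255) = 328668*(-287255) = -94411526340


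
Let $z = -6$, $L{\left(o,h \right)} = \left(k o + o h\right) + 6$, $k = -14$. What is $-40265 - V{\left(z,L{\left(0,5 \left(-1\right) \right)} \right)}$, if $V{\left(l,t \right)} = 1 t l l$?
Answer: $-40481$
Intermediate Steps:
$L{\left(o,h \right)} = 6 - 14 o + h o$ ($L{\left(o,h \right)} = \left(- 14 o + o h\right) + 6 = \left(- 14 o + h o\right) + 6 = 6 - 14 o + h o$)
$V{\left(l,t \right)} = t l^{2}$ ($V{\left(l,t \right)} = t l l = l t l = t l^{2}$)
$-40265 - V{\left(z,L{\left(0,5 \left(-1\right) \right)} \right)} = -40265 - \left(6 - 0 + 5 \left(-1\right) 0\right) \left(-6\right)^{2} = -40265 - \left(6 + 0 - 0\right) 36 = -40265 - \left(6 + 0 + 0\right) 36 = -40265 - 6 \cdot 36 = -40265 - 216 = -40481$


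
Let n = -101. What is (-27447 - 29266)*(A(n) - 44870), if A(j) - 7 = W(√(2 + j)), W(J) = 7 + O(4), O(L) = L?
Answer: 2543691476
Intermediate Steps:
W(J) = 11 (W(J) = 7 + 4 = 11)
A(j) = 18 (A(j) = 7 + 11 = 18)
(-27447 - 29266)*(A(n) - 44870) = (-27447 - 29266)*(18 - 44870) = -56713*(-44852) = 2543691476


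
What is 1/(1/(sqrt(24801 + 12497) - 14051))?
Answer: -14051 + sqrt(37298) ≈ -13858.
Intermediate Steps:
1/(1/(sqrt(24801 + 12497) - 14051)) = 1/(1/(sqrt(37298) - 14051)) = 1/(1/(-14051 + sqrt(37298))) = -14051 + sqrt(37298)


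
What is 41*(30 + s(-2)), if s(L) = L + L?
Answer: 1066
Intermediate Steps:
s(L) = 2*L
41*(30 + s(-2)) = 41*(30 + 2*(-2)) = 41*(30 - 4) = 41*26 = 1066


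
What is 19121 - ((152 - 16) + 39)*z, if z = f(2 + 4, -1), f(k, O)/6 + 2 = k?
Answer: 14921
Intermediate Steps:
f(k, O) = -12 + 6*k
z = 24 (z = -12 + 6*(2 + 4) = -12 + 6*6 = -12 + 36 = 24)
19121 - ((152 - 16) + 39)*z = 19121 - ((152 - 16) + 39)*24 = 19121 - (136 + 39)*24 = 19121 - 175*24 = 19121 - 1*4200 = 19121 - 4200 = 14921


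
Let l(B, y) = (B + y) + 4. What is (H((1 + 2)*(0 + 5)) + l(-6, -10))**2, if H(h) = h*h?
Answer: 45369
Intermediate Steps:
l(B, y) = 4 + B + y
H(h) = h**2
(H((1 + 2)*(0 + 5)) + l(-6, -10))**2 = (((1 + 2)*(0 + 5))**2 + (4 - 6 - 10))**2 = ((3*5)**2 - 12)**2 = (15**2 - 12)**2 = (225 - 12)**2 = 213**2 = 45369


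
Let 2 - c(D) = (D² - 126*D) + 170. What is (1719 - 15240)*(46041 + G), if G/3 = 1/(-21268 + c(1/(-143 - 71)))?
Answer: -611134474812614433/981710021 ≈ -6.2252e+8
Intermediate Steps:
c(D) = -168 - D² + 126*D (c(D) = 2 - ((D² - 126*D) + 170) = 2 - (170 + D² - 126*D) = 2 + (-170 - D² + 126*D) = -168 - D² + 126*D)
G = -137388/981710021 (G = 3/(-21268 + (-168 - (1/(-143 - 71))² + 126/(-143 - 71))) = 3/(-21268 + (-168 - (1/(-214))² + 126/(-214))) = 3/(-21268 + (-168 - (-1/214)² + 126*(-1/214))) = 3/(-21268 + (-168 - 1*1/45796 - 63/107)) = 3/(-21268 + (-168 - 1/45796 - 63/107)) = 3/(-21268 - 7720693/45796) = 3/(-981710021/45796) = 3*(-45796/981710021) = -137388/981710021 ≈ -0.00013995)
(1719 - 15240)*(46041 + G) = (1719 - 15240)*(46041 - 137388/981710021) = -13521*45198910939473/981710021 = -611134474812614433/981710021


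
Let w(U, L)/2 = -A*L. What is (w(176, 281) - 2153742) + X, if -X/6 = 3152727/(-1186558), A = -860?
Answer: -991016835557/593279 ≈ -1.6704e+6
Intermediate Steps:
w(U, L) = 1720*L (w(U, L) = 2*(-(-860)*L) = 2*(860*L) = 1720*L)
X = 9458181/593279 (X = -18916362/(-1186558) = -18916362*(-1)/1186558 = -6*(-3152727/1186558) = 9458181/593279 ≈ 15.942)
(w(176, 281) - 2153742) + X = (1720*281 - 2153742) + 9458181/593279 = (483320 - 2153742) + 9458181/593279 = -1670422 + 9458181/593279 = -991016835557/593279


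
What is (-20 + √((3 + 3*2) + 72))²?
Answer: 121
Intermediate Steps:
(-20 + √((3 + 3*2) + 72))² = (-20 + √((3 + 6) + 72))² = (-20 + √(9 + 72))² = (-20 + √81)² = (-20 + 9)² = (-11)² = 121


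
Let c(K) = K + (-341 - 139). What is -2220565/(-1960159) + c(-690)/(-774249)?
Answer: 573854538905/505883715197 ≈ 1.1344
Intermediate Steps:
c(K) = -480 + K (c(K) = K - 480 = -480 + K)
-2220565/(-1960159) + c(-690)/(-774249) = -2220565/(-1960159) + (-480 - 690)/(-774249) = -2220565*(-1/1960159) - 1170*(-1/774249) = 2220565/1960159 + 390/258083 = 573854538905/505883715197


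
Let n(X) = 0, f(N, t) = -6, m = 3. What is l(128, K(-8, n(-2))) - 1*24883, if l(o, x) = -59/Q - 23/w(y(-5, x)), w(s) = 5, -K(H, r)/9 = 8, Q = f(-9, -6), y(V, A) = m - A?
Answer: -746333/30 ≈ -24878.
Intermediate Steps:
y(V, A) = 3 - A
Q = -6
K(H, r) = -72 (K(H, r) = -9*8 = -72)
l(o, x) = 157/30 (l(o, x) = -59/(-6) - 23/5 = -59*(-1/6) - 23*1/5 = 59/6 - 23/5 = 157/30)
l(128, K(-8, n(-2))) - 1*24883 = 157/30 - 1*24883 = 157/30 - 24883 = -746333/30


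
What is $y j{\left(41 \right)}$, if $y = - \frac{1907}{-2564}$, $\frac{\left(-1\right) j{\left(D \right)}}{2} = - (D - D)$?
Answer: $0$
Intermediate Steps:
$j{\left(D \right)} = 0$ ($j{\left(D \right)} = - 2 \left(- (D - D)\right) = - 2 \left(\left(-1\right) 0\right) = \left(-2\right) 0 = 0$)
$y = \frac{1907}{2564}$ ($y = \left(-1907\right) \left(- \frac{1}{2564}\right) = \frac{1907}{2564} \approx 0.74376$)
$y j{\left(41 \right)} = \frac{1907}{2564} \cdot 0 = 0$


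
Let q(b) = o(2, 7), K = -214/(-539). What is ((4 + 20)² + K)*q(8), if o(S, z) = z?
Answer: 310678/77 ≈ 4034.8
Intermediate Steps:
K = 214/539 (K = -214*(-1/539) = 214/539 ≈ 0.39703)
q(b) = 7
((4 + 20)² + K)*q(8) = ((4 + 20)² + 214/539)*7 = (24² + 214/539)*7 = (576 + 214/539)*7 = (310678/539)*7 = 310678/77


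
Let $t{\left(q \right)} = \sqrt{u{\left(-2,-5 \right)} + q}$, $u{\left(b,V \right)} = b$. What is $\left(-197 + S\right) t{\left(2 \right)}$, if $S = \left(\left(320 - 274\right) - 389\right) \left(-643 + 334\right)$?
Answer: $0$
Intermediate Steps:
$S = 105987$ ($S = \left(\left(320 - 274\right) - 389\right) \left(-309\right) = \left(46 - 389\right) \left(-309\right) = \left(-343\right) \left(-309\right) = 105987$)
$t{\left(q \right)} = \sqrt{-2 + q}$
$\left(-197 + S\right) t{\left(2 \right)} = \left(-197 + 105987\right) \sqrt{-2 + 2} = 105790 \sqrt{0} = 105790 \cdot 0 = 0$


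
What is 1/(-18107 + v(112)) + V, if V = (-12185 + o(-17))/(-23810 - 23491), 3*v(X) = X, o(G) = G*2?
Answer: 220745956/854713303 ≈ 0.25827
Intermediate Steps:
o(G) = 2*G
v(X) = X/3
V = 4073/15767 (V = (-12185 + 2*(-17))/(-23810 - 23491) = (-12185 - 34)/(-47301) = -12219*(-1/47301) = 4073/15767 ≈ 0.25832)
1/(-18107 + v(112)) + V = 1/(-18107 + (1/3)*112) + 4073/15767 = 1/(-18107 + 112/3) + 4073/15767 = 1/(-54209/3) + 4073/15767 = -3/54209 + 4073/15767 = 220745956/854713303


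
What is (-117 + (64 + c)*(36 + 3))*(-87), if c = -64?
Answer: 10179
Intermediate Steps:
(-117 + (64 + c)*(36 + 3))*(-87) = (-117 + (64 - 64)*(36 + 3))*(-87) = (-117 + 0*39)*(-87) = (-117 + 0)*(-87) = -117*(-87) = 10179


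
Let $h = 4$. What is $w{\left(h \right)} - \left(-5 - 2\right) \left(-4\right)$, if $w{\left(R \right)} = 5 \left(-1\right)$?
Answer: $-33$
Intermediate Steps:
$w{\left(R \right)} = -5$
$w{\left(h \right)} - \left(-5 - 2\right) \left(-4\right) = -5 - \left(-5 - 2\right) \left(-4\right) = -5 - \left(-7\right) \left(-4\right) = -5 - 28 = -33$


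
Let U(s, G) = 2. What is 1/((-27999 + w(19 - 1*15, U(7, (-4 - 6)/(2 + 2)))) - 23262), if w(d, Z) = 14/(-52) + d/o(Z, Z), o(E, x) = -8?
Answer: -13/666403 ≈ -1.9508e-5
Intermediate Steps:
w(d, Z) = -7/26 - d/8 (w(d, Z) = 14/(-52) + d/(-8) = 14*(-1/52) + d*(-⅛) = -7/26 - d/8)
1/((-27999 + w(19 - 1*15, U(7, (-4 - 6)/(2 + 2)))) - 23262) = 1/((-27999 + (-7/26 - (19 - 1*15)/8)) - 23262) = 1/((-27999 + (-7/26 - (19 - 15)/8)) - 23262) = 1/((-27999 + (-7/26 - ⅛*4)) - 23262) = 1/((-27999 + (-7/26 - ½)) - 23262) = 1/((-27999 - 10/13) - 23262) = 1/(-363997/13 - 23262) = 1/(-666403/13) = -13/666403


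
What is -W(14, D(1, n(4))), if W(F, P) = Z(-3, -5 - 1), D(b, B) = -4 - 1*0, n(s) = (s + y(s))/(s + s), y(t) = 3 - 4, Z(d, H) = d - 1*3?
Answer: 6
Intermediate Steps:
Z(d, H) = -3 + d (Z(d, H) = d - 3 = -3 + d)
y(t) = -1
n(s) = (-1 + s)/(2*s) (n(s) = (s - 1)/(s + s) = (-1 + s)/((2*s)) = (-1 + s)*(1/(2*s)) = (-1 + s)/(2*s))
D(b, B) = -4 (D(b, B) = -4 + 0 = -4)
W(F, P) = -6 (W(F, P) = -3 - 3 = -6)
-W(14, D(1, n(4))) = -1*(-6) = 6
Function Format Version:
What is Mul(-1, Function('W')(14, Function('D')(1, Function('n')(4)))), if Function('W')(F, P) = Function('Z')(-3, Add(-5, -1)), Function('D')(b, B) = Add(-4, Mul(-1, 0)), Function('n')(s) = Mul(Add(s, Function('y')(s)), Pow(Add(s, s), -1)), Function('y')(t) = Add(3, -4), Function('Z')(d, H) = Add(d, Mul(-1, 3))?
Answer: 6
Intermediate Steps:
Function('Z')(d, H) = Add(-3, d) (Function('Z')(d, H) = Add(d, -3) = Add(-3, d))
Function('y')(t) = -1
Function('n')(s) = Mul(Rational(1, 2), Pow(s, -1), Add(-1, s)) (Function('n')(s) = Mul(Add(s, -1), Pow(Add(s, s), -1)) = Mul(Add(-1, s), Pow(Mul(2, s), -1)) = Mul(Add(-1, s), Mul(Rational(1, 2), Pow(s, -1))) = Mul(Rational(1, 2), Pow(s, -1), Add(-1, s)))
Function('D')(b, B) = -4 (Function('D')(b, B) = Add(-4, 0) = -4)
Function('W')(F, P) = -6 (Function('W')(F, P) = Add(-3, -3) = -6)
Mul(-1, Function('W')(14, Function('D')(1, Function('n')(4)))) = Mul(-1, -6) = 6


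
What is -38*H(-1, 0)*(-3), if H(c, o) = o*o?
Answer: 0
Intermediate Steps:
H(c, o) = o²
-38*H(-1, 0)*(-3) = -38*0²*(-3) = -38*0*(-3) = 0*(-3) = 0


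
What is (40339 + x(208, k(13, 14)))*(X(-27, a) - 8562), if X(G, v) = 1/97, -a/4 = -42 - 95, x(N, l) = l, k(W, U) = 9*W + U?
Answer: -33610861110/97 ≈ -3.4650e+8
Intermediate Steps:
k(W, U) = U + 9*W
a = 548 (a = -4*(-42 - 95) = -4*(-137) = 548)
X(G, v) = 1/97
(40339 + x(208, k(13, 14)))*(X(-27, a) - 8562) = (40339 + (14 + 9*13))*(1/97 - 8562) = (40339 + (14 + 117))*(-830513/97) = (40339 + 131)*(-830513/97) = 40470*(-830513/97) = -33610861110/97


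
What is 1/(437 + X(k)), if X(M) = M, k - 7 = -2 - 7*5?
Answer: 1/407 ≈ 0.0024570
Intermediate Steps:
k = -30 (k = 7 + (-2 - 7*5) = 7 + (-2 - 35) = 7 - 37 = -30)
1/(437 + X(k)) = 1/(437 - 30) = 1/407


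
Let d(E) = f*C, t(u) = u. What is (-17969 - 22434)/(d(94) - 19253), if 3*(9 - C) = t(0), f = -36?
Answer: 40403/19577 ≈ 2.0638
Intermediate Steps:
C = 9 (C = 9 - 1/3*0 = 9 + 0 = 9)
d(E) = -324 (d(E) = -36*9 = -324)
(-17969 - 22434)/(d(94) - 19253) = (-17969 - 22434)/(-324 - 19253) = -40403/(-19577) = -40403*(-1/19577) = 40403/19577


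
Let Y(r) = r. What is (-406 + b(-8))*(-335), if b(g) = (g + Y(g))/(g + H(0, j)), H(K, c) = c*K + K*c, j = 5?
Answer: 135340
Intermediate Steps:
H(K, c) = 2*K*c (H(K, c) = K*c + K*c = 2*K*c)
b(g) = 2 (b(g) = (g + g)/(g + 2*0*5) = (2*g)/(g + 0) = (2*g)/g = 2)
(-406 + b(-8))*(-335) = (-406 + 2)*(-335) = -404*(-335) = 135340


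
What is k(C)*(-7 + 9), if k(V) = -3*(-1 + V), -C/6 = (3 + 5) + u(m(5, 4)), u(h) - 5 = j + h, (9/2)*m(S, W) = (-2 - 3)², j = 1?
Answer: 710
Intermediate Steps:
m(S, W) = 50/9 (m(S, W) = 2*(-2 - 3)²/9 = (2/9)*(-5)² = (2/9)*25 = 50/9)
u(h) = 6 + h (u(h) = 5 + (1 + h) = 6 + h)
C = -352/3 (C = -6*((3 + 5) + (6 + 50/9)) = -6*(8 + 104/9) = -6*176/9 = -352/3 ≈ -117.33)
k(V) = 3 - 3*V
k(C)*(-7 + 9) = (3 - 3*(-352/3))*(-7 + 9) = (3 + 352)*2 = 355*2 = 710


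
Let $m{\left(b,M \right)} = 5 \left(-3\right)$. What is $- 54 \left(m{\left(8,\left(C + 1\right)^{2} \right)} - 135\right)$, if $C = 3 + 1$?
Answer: $8100$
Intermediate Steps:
$C = 4$
$m{\left(b,M \right)} = -15$
$- 54 \left(m{\left(8,\left(C + 1\right)^{2} \right)} - 135\right) = - 54 \left(-15 - 135\right) = \left(-54\right) \left(-150\right) = 8100$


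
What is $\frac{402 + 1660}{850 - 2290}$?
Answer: $- \frac{1031}{720} \approx -1.4319$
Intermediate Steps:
$\frac{402 + 1660}{850 - 2290} = \frac{2062}{-1440} = 2062 \left(- \frac{1}{1440}\right) = - \frac{1031}{720}$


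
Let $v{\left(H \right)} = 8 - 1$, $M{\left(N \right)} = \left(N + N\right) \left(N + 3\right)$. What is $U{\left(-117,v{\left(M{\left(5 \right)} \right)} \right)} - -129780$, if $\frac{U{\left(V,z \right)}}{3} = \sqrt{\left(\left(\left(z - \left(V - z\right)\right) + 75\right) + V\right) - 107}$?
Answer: $129780 + 9 i \sqrt{2} \approx 1.2978 \cdot 10^{5} + 12.728 i$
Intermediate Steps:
$M{\left(N \right)} = 2 N \left(3 + N\right)$
$v{\left(H \right)} = 7$ ($v{\left(H \right)} = 8 - 1 = 7$)
$U{\left(V,z \right)} = 3 \sqrt{-32 + 2 z}$ ($U{\left(V,z \right)} = 3 \sqrt{\left(\left(\left(z - \left(V - z\right)\right) + 75\right) + V\right) - 107} = 3 \sqrt{\left(\left(\left(- V + 2 z\right) + 75\right) + V\right) - 107} = 3 \sqrt{\left(\left(75 - V + 2 z\right) + V\right) - 107} = 3 \sqrt{\left(75 + 2 z\right) - 107} = 3 \sqrt{-32 + 2 z}$)
$U{\left(-117,v{\left(M{\left(5 \right)} \right)} \right)} - -129780 = 3 \sqrt{-32 + 2 \cdot 7} - -129780 = 3 \sqrt{-32 + 14} + 129780 = 3 \sqrt{-18} + 129780 = 3 \cdot 3 i \sqrt{2} + 129780 = 9 i \sqrt{2} + 129780 = 129780 + 9 i \sqrt{2}$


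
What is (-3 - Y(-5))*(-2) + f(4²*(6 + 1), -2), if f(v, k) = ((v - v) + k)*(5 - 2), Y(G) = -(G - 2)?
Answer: 14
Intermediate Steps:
Y(G) = 2 - G (Y(G) = -(-2 + G) = 2 - G)
f(v, k) = 3*k (f(v, k) = (0 + k)*3 = k*3 = 3*k)
(-3 - Y(-5))*(-2) + f(4²*(6 + 1), -2) = (-3 - (2 - 1*(-5)))*(-2) + 3*(-2) = (-3 - (2 + 5))*(-2) - 6 = (-3 - 1*7)*(-2) - 6 = (-3 - 7)*(-2) - 6 = -10*(-2) - 6 = 20 - 6 = 14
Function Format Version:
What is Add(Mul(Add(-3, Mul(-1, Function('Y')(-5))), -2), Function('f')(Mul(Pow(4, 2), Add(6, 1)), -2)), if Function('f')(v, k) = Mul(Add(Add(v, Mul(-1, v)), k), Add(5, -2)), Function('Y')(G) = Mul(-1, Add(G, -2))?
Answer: 14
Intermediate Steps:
Function('Y')(G) = Add(2, Mul(-1, G)) (Function('Y')(G) = Mul(-1, Add(-2, G)) = Add(2, Mul(-1, G)))
Function('f')(v, k) = Mul(3, k) (Function('f')(v, k) = Mul(Add(0, k), 3) = Mul(k, 3) = Mul(3, k))
Add(Mul(Add(-3, Mul(-1, Function('Y')(-5))), -2), Function('f')(Mul(Pow(4, 2), Add(6, 1)), -2)) = Add(Mul(Add(-3, Mul(-1, Add(2, Mul(-1, -5)))), -2), Mul(3, -2)) = Add(Mul(Add(-3, Mul(-1, Add(2, 5))), -2), -6) = Add(Mul(Add(-3, Mul(-1, 7)), -2), -6) = Add(Mul(Add(-3, -7), -2), -6) = Add(Mul(-10, -2), -6) = Add(20, -6) = 14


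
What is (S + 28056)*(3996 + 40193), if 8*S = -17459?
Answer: 9146636921/8 ≈ 1.1433e+9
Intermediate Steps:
S = -17459/8 (S = (1/8)*(-17459) = -17459/8 ≈ -2182.4)
(S + 28056)*(3996 + 40193) = (-17459/8 + 28056)*(3996 + 40193) = (206989/8)*44189 = 9146636921/8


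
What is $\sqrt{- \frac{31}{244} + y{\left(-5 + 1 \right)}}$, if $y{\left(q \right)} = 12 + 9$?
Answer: $\frac{\sqrt{310673}}{122} \approx 4.5687$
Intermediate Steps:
$y{\left(q \right)} = 21$
$\sqrt{- \frac{31}{244} + y{\left(-5 + 1 \right)}} = \sqrt{- \frac{31}{244} + 21} = \sqrt{\frac{5093}{244}} = \frac{\sqrt{310673}}{122}$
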